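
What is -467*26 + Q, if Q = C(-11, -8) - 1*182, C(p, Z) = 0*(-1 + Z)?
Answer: -12324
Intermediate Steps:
C(p, Z) = 0
Q = -182 (Q = 0 - 1*182 = 0 - 182 = -182)
-467*26 + Q = -467*26 - 182 = -12142 - 182 = -12324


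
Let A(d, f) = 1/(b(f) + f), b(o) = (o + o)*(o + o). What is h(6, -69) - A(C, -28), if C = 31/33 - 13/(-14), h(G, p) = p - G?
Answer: -233101/3108 ≈ -75.000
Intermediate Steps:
b(o) = 4*o² (b(o) = (2*o)*(2*o) = 4*o²)
C = 863/462 (C = 31*(1/33) - 13*(-1/14) = 31/33 + 13/14 = 863/462 ≈ 1.8680)
A(d, f) = 1/(f + 4*f²) (A(d, f) = 1/(4*f² + f) = 1/(f + 4*f²))
h(6, -69) - A(C, -28) = (-69 - 1*6) - 1/((-28)*(1 + 4*(-28))) = (-69 - 6) - (-1)/(28*(1 - 112)) = -75 - (-1)/(28*(-111)) = -75 - (-1)*(-1)/(28*111) = -75 - 1*1/3108 = -75 - 1/3108 = -233101/3108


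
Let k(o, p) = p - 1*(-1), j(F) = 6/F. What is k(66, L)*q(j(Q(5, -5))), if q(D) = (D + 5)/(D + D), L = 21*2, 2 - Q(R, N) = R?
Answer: -129/4 ≈ -32.250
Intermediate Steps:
Q(R, N) = 2 - R
L = 42
k(o, p) = 1 + p (k(o, p) = p + 1 = 1 + p)
q(D) = (5 + D)/(2*D) (q(D) = (5 + D)/((2*D)) = (5 + D)*(1/(2*D)) = (5 + D)/(2*D))
k(66, L)*q(j(Q(5, -5))) = (1 + 42)*((5 + 6/(2 - 1*5))/(2*((6/(2 - 1*5))))) = 43*((5 + 6/(2 - 5))/(2*((6/(2 - 5))))) = 43*((5 + 6/(-3))/(2*((6/(-3))))) = 43*((5 + 6*(-1/3))/(2*((6*(-1/3))))) = 43*((1/2)*(5 - 2)/(-2)) = 43*((1/2)*(-1/2)*3) = 43*(-3/4) = -129/4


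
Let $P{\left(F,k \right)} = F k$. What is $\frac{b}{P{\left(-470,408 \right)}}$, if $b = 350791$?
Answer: $- \frac{350791}{191760} \approx -1.8293$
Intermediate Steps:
$\frac{b}{P{\left(-470,408 \right)}} = \frac{350791}{\left(-470\right) 408} = \frac{350791}{-191760} = 350791 \left(- \frac{1}{191760}\right) = - \frac{350791}{191760}$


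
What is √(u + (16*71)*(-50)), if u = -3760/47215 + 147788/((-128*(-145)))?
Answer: I*√6814343393753478730/10953880 ≈ 238.31*I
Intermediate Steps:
u = 345401241/43815520 (u = -3760*1/47215 + 147788/18560 = -752/9443 + 147788*(1/18560) = -752/9443 + 36947/4640 = 345401241/43815520 ≈ 7.8831)
√(u + (16*71)*(-50)) = √(345401241/43815520 + (16*71)*(-50)) = √(345401241/43815520 + 1136*(-50)) = √(345401241/43815520 - 56800) = √(-2488376134759/43815520) = I*√6814343393753478730/10953880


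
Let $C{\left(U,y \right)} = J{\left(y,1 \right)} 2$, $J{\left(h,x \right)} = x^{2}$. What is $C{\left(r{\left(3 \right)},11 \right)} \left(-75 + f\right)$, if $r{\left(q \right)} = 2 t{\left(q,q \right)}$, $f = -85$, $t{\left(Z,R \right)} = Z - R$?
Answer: $-320$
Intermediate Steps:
$r{\left(q \right)} = 0$ ($r{\left(q \right)} = 2 \left(q - q\right) = 2 \cdot 0 = 0$)
$C{\left(U,y \right)} = 2$ ($C{\left(U,y \right)} = 1^{2} \cdot 2 = 1 \cdot 2 = 2$)
$C{\left(r{\left(3 \right)},11 \right)} \left(-75 + f\right) = 2 \left(-75 - 85\right) = 2 \left(-160\right) = -320$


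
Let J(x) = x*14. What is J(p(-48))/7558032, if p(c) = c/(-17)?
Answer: 14/2676803 ≈ 5.2301e-6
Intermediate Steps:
p(c) = -c/17 (p(c) = c*(-1/17) = -c/17)
J(x) = 14*x
J(p(-48))/7558032 = (14*(-1/17*(-48)))/7558032 = (14*(48/17))*(1/7558032) = (672/17)*(1/7558032) = 14/2676803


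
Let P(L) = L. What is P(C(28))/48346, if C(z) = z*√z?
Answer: 28*√7/24173 ≈ 0.0030646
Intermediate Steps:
C(z) = z^(3/2)
P(C(28))/48346 = 28^(3/2)/48346 = (56*√7)*(1/48346) = 28*√7/24173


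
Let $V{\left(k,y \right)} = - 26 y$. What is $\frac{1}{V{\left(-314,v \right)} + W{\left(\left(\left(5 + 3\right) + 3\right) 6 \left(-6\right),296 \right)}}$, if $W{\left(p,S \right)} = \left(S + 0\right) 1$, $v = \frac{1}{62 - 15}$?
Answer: $\frac{47}{13886} \approx 0.0033847$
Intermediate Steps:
$v = \frac{1}{47} \approx 0.021277$
$W{\left(p,S \right)} = S$ ($W{\left(p,S \right)} = S 1 = S$)
$\frac{1}{V{\left(-314,v \right)} + W{\left(\left(\left(5 + 3\right) + 3\right) 6 \left(-6\right),296 \right)}} = \frac{1}{\left(-26\right) \frac{1}{47} + 296} = \frac{1}{- \frac{26}{47} + 296} = \frac{1}{\frac{13886}{47}} = \frac{47}{13886}$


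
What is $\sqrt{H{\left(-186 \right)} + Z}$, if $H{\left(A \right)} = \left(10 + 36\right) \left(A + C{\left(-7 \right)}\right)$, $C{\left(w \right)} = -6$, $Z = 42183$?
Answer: $\sqrt{33351} \approx 182.62$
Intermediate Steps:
$H{\left(A \right)} = -276 + 46 A$ ($H{\left(A \right)} = \left(10 + 36\right) \left(A - 6\right) = 46 \left(-6 + A\right) = -276 + 46 A$)
$\sqrt{H{\left(-186 \right)} + Z} = \sqrt{\left(-276 + 46 \left(-186\right)\right) + 42183} = \sqrt{\left(-276 - 8556\right) + 42183} = \sqrt{-8832 + 42183} = \sqrt{33351}$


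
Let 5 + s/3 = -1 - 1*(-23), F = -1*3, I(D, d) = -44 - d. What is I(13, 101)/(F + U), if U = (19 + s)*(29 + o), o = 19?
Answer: -145/3357 ≈ -0.043193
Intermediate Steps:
F = -3
s = 51 (s = -15 + 3*(-1 - 1*(-23)) = -15 + 3*(-1 + 23) = -15 + 3*22 = -15 + 66 = 51)
U = 3360 (U = (19 + 51)*(29 + 19) = 70*48 = 3360)
I(13, 101)/(F + U) = (-44 - 1*101)/(-3 + 3360) = (-44 - 101)/3357 = (1/3357)*(-145) = -145/3357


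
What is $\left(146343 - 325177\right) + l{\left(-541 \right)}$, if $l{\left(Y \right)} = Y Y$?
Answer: $113847$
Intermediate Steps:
$l{\left(Y \right)} = Y^{2}$
$\left(146343 - 325177\right) + l{\left(-541 \right)} = \left(146343 - 325177\right) + \left(-541\right)^{2} = -178834 + 292681 = 113847$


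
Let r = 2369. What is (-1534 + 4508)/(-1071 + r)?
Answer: 1487/649 ≈ 2.2912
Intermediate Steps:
(-1534 + 4508)/(-1071 + r) = (-1534 + 4508)/(-1071 + 2369) = 2974/1298 = 2974*(1/1298) = 1487/649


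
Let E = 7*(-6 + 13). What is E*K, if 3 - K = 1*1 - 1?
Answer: 147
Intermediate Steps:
E = 49 (E = 7*7 = 49)
K = 3 (K = 3 - (1*1 - 1) = 3 - (1 - 1) = 3 - 1*0 = 3 + 0 = 3)
E*K = 49*3 = 147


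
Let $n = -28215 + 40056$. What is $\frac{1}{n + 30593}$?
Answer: $\frac{1}{42434} \approx 2.3566 \cdot 10^{-5}$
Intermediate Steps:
$n = 11841$
$\frac{1}{n + 30593} = \frac{1}{11841 + 30593} = \frac{1}{42434}$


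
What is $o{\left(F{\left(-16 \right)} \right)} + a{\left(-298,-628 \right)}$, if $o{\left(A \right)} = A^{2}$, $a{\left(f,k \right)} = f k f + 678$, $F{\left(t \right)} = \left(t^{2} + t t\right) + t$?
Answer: $-55522218$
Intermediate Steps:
$F{\left(t \right)} = t + 2 t^{2}$ ($F{\left(t \right)} = \left(t^{2} + t^{2}\right) + t = 2 t^{2} + t = t + 2 t^{2}$)
$a{\left(f,k \right)} = 678 + k f^{2}$ ($a{\left(f,k \right)} = k f^{2} + 678 = 678 + k f^{2}$)
$o{\left(F{\left(-16 \right)} \right)} + a{\left(-298,-628 \right)} = \left(- 16 \left(1 + 2 \left(-16\right)\right)\right)^{2} + \left(678 - 628 \left(-298\right)^{2}\right) = \left(- 16 \left(1 - 32\right)\right)^{2} + \left(678 - 55768912\right) = \left(\left(-16\right) \left(-31\right)\right)^{2} + \left(678 - 55768912\right) = 496^{2} - 55768234 = 246016 - 55768234 = -55522218$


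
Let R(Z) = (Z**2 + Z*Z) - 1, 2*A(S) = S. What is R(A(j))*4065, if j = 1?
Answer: -4065/2 ≈ -2032.5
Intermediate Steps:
A(S) = S/2
R(Z) = -1 + 2*Z**2 (R(Z) = (Z**2 + Z**2) - 1 = 2*Z**2 - 1 = -1 + 2*Z**2)
R(A(j))*4065 = (-1 + 2*((1/2)*1)**2)*4065 = (-1 + 2*(1/2)**2)*4065 = (-1 + 2*(1/4))*4065 = (-1 + 1/2)*4065 = -1/2*4065 = -4065/2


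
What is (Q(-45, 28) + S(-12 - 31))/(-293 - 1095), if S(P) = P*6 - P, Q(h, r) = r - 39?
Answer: 113/694 ≈ 0.16282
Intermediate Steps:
Q(h, r) = -39 + r
S(P) = 5*P (S(P) = 6*P - P = 5*P)
(Q(-45, 28) + S(-12 - 31))/(-293 - 1095) = ((-39 + 28) + 5*(-12 - 31))/(-293 - 1095) = (-11 + 5*(-43))/(-1388) = (-11 - 215)*(-1/1388) = -226*(-1/1388) = 113/694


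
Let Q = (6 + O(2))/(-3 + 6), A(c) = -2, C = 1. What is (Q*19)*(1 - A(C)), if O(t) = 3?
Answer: 171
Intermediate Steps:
Q = 3 (Q = (6 + 3)/(-3 + 6) = 9/3 = 9*(1/3) = 3)
(Q*19)*(1 - A(C)) = (3*19)*(1 - 1*(-2)) = 57*(1 + 2) = 57*3 = 171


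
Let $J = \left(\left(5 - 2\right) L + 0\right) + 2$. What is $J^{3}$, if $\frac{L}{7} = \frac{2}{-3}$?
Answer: $-1728$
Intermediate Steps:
$L = - \frac{14}{3}$ ($L = 7 \frac{2}{-3} = 7 \cdot 2 \left(- \frac{1}{3}\right) = 7 \left(- \frac{2}{3}\right) = - \frac{14}{3} \approx -4.6667$)
$J = -12$ ($J = \left(\left(5 - 2\right) \left(- \frac{14}{3}\right) + 0\right) + 2 = \left(3 \left(- \frac{14}{3}\right) + 0\right) + 2 = \left(-14 + 0\right) + 2 = -14 + 2 = -12$)
$J^{3} = \left(-12\right)^{3} = -1728$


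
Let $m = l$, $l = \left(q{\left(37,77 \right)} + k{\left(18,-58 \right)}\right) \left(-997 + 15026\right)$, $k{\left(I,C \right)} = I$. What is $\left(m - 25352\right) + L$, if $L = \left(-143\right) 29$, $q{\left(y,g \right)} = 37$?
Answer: $742096$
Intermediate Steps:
$L = -4147$
$l = 771595$ ($l = \left(37 + 18\right) \left(-997 + 15026\right) = 55 \cdot 14029 = 771595$)
$m = 771595$
$\left(m - 25352\right) + L = \left(771595 - 25352\right) - 4147 = 746243 - 4147 = 742096$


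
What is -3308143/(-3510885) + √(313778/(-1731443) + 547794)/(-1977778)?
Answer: 3308143/3510885 - √410557068720526763/1712204936827 ≈ 0.94188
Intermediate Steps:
-3308143/(-3510885) + √(313778/(-1731443) + 547794)/(-1977778) = -3308143*(-1/3510885) + √(313778*(-1/1731443) + 547794)*(-1/1977778) = 3308143/3510885 + √(-313778/1731443 + 547794)*(-1/1977778) = 3308143/3510885 + √(948473772964/1731443)*(-1/1977778) = 3308143/3510885 + (2*√410557068720526763/1731443)*(-1/1977778) = 3308143/3510885 - √410557068720526763/1712204936827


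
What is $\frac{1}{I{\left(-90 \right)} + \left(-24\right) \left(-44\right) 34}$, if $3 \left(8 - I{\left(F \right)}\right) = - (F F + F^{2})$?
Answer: $\frac{1}{41312} \approx 2.4206 \cdot 10^{-5}$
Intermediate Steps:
$I{\left(F \right)} = 8 + \frac{2 F^{2}}{3}$ ($I{\left(F \right)} = 8 - \frac{\left(-1\right) \left(F F + F^{2}\right)}{3} = 8 - \frac{\left(-1\right) \left(F^{2} + F^{2}\right)}{3} = 8 - \frac{\left(-1\right) 2 F^{2}}{3} = 8 - \frac{\left(-2\right) F^{2}}{3} = 8 + \frac{2 F^{2}}{3}$)
$\frac{1}{I{\left(-90 \right)} + \left(-24\right) \left(-44\right) 34} = \frac{1}{\left(8 + \frac{2 \left(-90\right)^{2}}{3}\right) + \left(-24\right) \left(-44\right) 34} = \frac{1}{\left(8 + \frac{2}{3} \cdot 8100\right) + 1056 \cdot 34} = \frac{1}{\left(8 + 5400\right) + 35904} = \frac{1}{5408 + 35904} = \frac{1}{41312}$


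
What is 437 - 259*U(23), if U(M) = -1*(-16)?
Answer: -3707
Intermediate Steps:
U(M) = 16
437 - 259*U(23) = 437 - 259*16 = 437 - 4144 = -3707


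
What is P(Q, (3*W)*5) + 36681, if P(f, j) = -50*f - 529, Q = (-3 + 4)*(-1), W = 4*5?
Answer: 36202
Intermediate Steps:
W = 20
Q = -1 (Q = 1*(-1) = -1)
P(f, j) = -529 - 50*f
P(Q, (3*W)*5) + 36681 = (-529 - 50*(-1)) + 36681 = (-529 + 50) + 36681 = -479 + 36681 = 36202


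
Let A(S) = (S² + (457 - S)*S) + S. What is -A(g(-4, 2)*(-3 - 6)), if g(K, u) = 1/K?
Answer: -2061/2 ≈ -1030.5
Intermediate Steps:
A(S) = S + S² + S*(457 - S) (A(S) = (S² + S*(457 - S)) + S = S + S² + S*(457 - S))
-A(g(-4, 2)*(-3 - 6)) = -458*(-3 - 6)/(-4) = -458*(-¼*(-9)) = -458*9/4 = -1*2061/2 = -2061/2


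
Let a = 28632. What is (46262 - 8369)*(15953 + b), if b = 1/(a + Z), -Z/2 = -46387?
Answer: 73390780400667/121406 ≈ 6.0451e+8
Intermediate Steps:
Z = 92774 (Z = -2*(-46387) = 92774)
b = 1/121406 (b = 1/(28632 + 92774) = 1/121406 ≈ 8.2368e-6)
(46262 - 8369)*(15953 + b) = (46262 - 8369)*(15953 + 1/121406) = 37893*(1936789919/121406) = 73390780400667/121406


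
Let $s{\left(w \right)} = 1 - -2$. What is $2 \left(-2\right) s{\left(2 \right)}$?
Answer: $-12$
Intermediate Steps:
$s{\left(w \right)} = 3$ ($s{\left(w \right)} = 1 + 2 = 3$)
$2 \left(-2\right) s{\left(2 \right)} = 2 \left(-2\right) 3 = \left(-4\right) 3 = -12$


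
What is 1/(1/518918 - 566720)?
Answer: -518918/294081208959 ≈ -1.7645e-6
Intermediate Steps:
1/(1/518918 - 566720) = 1/(-294081208959/518918) = -518918/294081208959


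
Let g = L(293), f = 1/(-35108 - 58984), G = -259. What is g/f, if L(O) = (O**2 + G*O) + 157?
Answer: -952116948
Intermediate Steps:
f = -1/94092 (f = 1/(-94092) = -1/94092 ≈ -1.0628e-5)
L(O) = 157 + O**2 - 259*O (L(O) = (O**2 - 259*O) + 157 = 157 + O**2 - 259*O)
g = 10119 (g = 157 + 293**2 - 259*293 = 157 + 85849 - 75887 = 10119)
g/f = 10119/(-1/94092) = 10119*(-94092) = -952116948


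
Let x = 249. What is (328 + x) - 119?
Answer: 458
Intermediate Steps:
(328 + x) - 119 = (328 + 249) - 119 = 577 - 119 = 458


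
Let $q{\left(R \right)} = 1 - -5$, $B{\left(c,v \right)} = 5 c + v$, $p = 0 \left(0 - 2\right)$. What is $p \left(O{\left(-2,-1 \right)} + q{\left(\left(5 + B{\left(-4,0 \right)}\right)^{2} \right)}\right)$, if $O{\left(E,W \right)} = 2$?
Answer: $0$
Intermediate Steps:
$p = 0$ ($p = 0 \left(-2\right) = 0$)
$B{\left(c,v \right)} = v + 5 c$
$q{\left(R \right)} = 6$ ($q{\left(R \right)} = 1 + 5 = 6$)
$p \left(O{\left(-2,-1 \right)} + q{\left(\left(5 + B{\left(-4,0 \right)}\right)^{2} \right)}\right) = 0 \left(2 + 6\right) = 0 \cdot 8 = 0$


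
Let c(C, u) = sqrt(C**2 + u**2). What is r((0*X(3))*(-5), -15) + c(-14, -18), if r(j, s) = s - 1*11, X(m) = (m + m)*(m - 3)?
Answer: -26 + 2*sqrt(130) ≈ -3.1965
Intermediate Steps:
X(m) = 2*m*(-3 + m) (X(m) = (2*m)*(-3 + m) = 2*m*(-3 + m))
r(j, s) = -11 + s (r(j, s) = s - 11 = -11 + s)
r((0*X(3))*(-5), -15) + c(-14, -18) = (-11 - 15) + sqrt((-14)**2 + (-18)**2) = -26 + sqrt(196 + 324) = -26 + sqrt(520) = -26 + 2*sqrt(130)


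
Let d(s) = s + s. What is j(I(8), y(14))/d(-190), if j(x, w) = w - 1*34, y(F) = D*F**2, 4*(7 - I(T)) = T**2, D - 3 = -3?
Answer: 17/190 ≈ 0.089474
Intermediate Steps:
D = 0 (D = 3 - 3 = 0)
d(s) = 2*s
I(T) = 7 - T**2/4
y(F) = 0 (y(F) = 0*F**2 = 0)
j(x, w) = -34 + w (j(x, w) = w - 34 = -34 + w)
j(I(8), y(14))/d(-190) = (-34 + 0)/((2*(-190))) = -34/(-380) = -34*(-1/380) = 17/190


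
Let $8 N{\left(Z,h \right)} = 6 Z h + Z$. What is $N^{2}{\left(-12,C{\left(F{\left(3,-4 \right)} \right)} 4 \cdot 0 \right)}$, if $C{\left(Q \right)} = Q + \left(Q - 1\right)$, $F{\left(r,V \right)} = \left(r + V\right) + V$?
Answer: $\frac{9}{4} \approx 2.25$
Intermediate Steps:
$F{\left(r,V \right)} = r + 2 V$ ($F{\left(r,V \right)} = \left(V + r\right) + V = r + 2 V$)
$C{\left(Q \right)} = -1 + 2 Q$ ($C{\left(Q \right)} = Q + \left(-1 + Q\right) = -1 + 2 Q$)
$N{\left(Z,h \right)} = \frac{Z}{8} + \frac{3 Z h}{4}$ ($N{\left(Z,h \right)} = \frac{6 Z h + Z}{8} = \frac{Z + 6 Z h}{8} = \frac{Z}{8} + \frac{3 Z h}{4}$)
$N^{2}{\left(-12,C{\left(F{\left(3,-4 \right)} \right)} 4 \cdot 0 \right)} = \left(\frac{1}{8} \left(-12\right) \left(1 + 6 \left(-1 + 2 \left(3 + 2 \left(-4\right)\right)\right) 4 \cdot 0\right)\right)^{2} = \left(\frac{1}{8} \left(-12\right) \left(1 + 6 \left(-1 + 2 \left(3 - 8\right)\right) 4 \cdot 0\right)\right)^{2} = \left(\frac{1}{8} \left(-12\right) \left(1 + 6 \left(-1 + 2 \left(-5\right)\right) 4 \cdot 0\right)\right)^{2} = \left(\frac{1}{8} \left(-12\right) \left(1 + 6 \left(-1 - 10\right) 4 \cdot 0\right)\right)^{2} = \left(\frac{1}{8} \left(-12\right) \left(1 + 6 \left(-11\right) 4 \cdot 0\right)\right)^{2} = \left(\frac{1}{8} \left(-12\right) \left(1 + 6 \left(\left(-44\right) 0\right)\right)\right)^{2} = \left(\frac{1}{8} \left(-12\right) \left(1 + 6 \cdot 0\right)\right)^{2} = \left(\frac{1}{8} \left(-12\right) \left(1 + 0\right)\right)^{2} = \left(\frac{1}{8} \left(-12\right) 1\right)^{2} = \left(- \frac{3}{2}\right)^{2} = \frac{9}{4}$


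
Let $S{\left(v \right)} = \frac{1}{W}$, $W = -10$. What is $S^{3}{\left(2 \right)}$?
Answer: $- \frac{1}{1000} \approx -0.001$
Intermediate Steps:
$S{\left(v \right)} = - \frac{1}{10}$ ($S{\left(v \right)} = \frac{1}{-10} = - \frac{1}{10}$)
$S^{3}{\left(2 \right)} = \left(- \frac{1}{10}\right)^{3} = - \frac{1}{1000}$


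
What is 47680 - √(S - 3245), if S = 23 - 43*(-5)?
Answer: 47680 - I*√3007 ≈ 47680.0 - 54.836*I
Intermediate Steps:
S = 238 (S = 23 + 215 = 238)
47680 - √(S - 3245) = 47680 - √(238 - 3245) = 47680 - √(-3007) = 47680 - I*√3007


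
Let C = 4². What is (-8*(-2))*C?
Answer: 256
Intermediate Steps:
C = 16
(-8*(-2))*C = -8*(-2)*16 = 16*16 = 256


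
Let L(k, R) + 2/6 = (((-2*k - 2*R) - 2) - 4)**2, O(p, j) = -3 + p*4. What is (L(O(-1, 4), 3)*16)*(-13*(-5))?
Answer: 11440/3 ≈ 3813.3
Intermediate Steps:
O(p, j) = -3 + 4*p
L(k, R) = -1/3 + (-6 - 2*R - 2*k)**2 (L(k, R) = -1/3 + (((-2*k - 2*R) - 2) - 4)**2 = -1/3 + (((-2*R - 2*k) - 2) - 4)**2 = -1/3 + ((-2 - 2*R - 2*k) - 4)**2 = -1/3 + (-6 - 2*R - 2*k)**2)
(L(O(-1, 4), 3)*16)*(-13*(-5)) = ((-1/3 + 4*(3 + 3 + (-3 + 4*(-1)))**2)*16)*(-13*(-5)) = ((-1/3 + 4*(3 + 3 + (-3 - 4))**2)*16)*65 = ((-1/3 + 4*(3 + 3 - 7)**2)*16)*65 = ((-1/3 + 4*(-1)**2)*16)*65 = ((-1/3 + 4*1)*16)*65 = ((-1/3 + 4)*16)*65 = ((11/3)*16)*65 = (176/3)*65 = 11440/3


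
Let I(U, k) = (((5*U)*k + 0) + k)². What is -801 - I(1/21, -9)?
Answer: -45333/49 ≈ -925.16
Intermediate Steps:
I(U, k) = (k + 5*U*k)² (I(U, k) = ((5*U*k + 0) + k)² = (5*U*k + k)² = (k + 5*U*k)²)
-801 - I(1/21, -9) = -801 - (-9)²*(1 + 5/21)² = -801 - 81*(1 + 5*(1/21))² = -801 - 81*(1 + 5/21)² = -801 - 81*(26/21)² = -801 - 81*676/441 = -801 - 1*6084/49 = -801 - 6084/49 = -45333/49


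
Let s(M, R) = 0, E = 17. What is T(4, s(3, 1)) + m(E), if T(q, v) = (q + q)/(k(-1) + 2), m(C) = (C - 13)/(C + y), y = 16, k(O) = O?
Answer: 268/33 ≈ 8.1212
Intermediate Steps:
m(C) = (-13 + C)/(16 + C) (m(C) = (C - 13)/(C + 16) = (-13 + C)/(16 + C))
T(q, v) = 2*q (T(q, v) = (q + q)/(-1 + 2) = (2*q)/1 = (2*q)*1 = 2*q)
T(4, s(3, 1)) + m(E) = 2*4 + (-13 + 17)/(16 + 17) = 8 + 4/33 = 268/33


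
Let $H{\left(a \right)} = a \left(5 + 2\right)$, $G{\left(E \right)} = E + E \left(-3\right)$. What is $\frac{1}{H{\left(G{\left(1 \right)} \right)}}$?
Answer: $- \frac{1}{14} \approx -0.071429$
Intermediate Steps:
$G{\left(E \right)} = - 2 E$ ($G{\left(E \right)} = E - 3 E = - 2 E$)
$H{\left(a \right)} = 7 a$ ($H{\left(a \right)} = a 7 = 7 a$)
$\frac{1}{H{\left(G{\left(1 \right)} \right)}} = \frac{1}{7 \left(\left(-2\right) 1\right)} = \frac{1}{7 \left(-2\right)} = \frac{1}{-14} = - \frac{1}{14}$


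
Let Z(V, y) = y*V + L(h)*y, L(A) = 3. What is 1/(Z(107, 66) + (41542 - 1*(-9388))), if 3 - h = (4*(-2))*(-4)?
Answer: 1/58190 ≈ 1.7185e-5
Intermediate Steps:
h = -29 (h = 3 - 4*(-2)*(-4) = 3 - (-8)*(-4) = 3 - 1*32 = 3 - 32 = -29)
Z(V, y) = 3*y + V*y (Z(V, y) = y*V + 3*y = V*y + 3*y = 3*y + V*y)
1/(Z(107, 66) + (41542 - 1*(-9388))) = 1/(66*(3 + 107) + (41542 - 1*(-9388))) = 1/(66*110 + (41542 + 9388)) = 1/(7260 + 50930) = 1/58190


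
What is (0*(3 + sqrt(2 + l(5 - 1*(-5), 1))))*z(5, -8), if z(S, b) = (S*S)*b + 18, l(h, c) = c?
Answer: 0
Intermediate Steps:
z(S, b) = 18 + b*S**2 (z(S, b) = S**2*b + 18 = b*S**2 + 18 = 18 + b*S**2)
(0*(3 + sqrt(2 + l(5 - 1*(-5), 1))))*z(5, -8) = (0*(3 + sqrt(2 + 1)))*(18 - 8*5**2) = (0*(3 + sqrt(3)))*(18 - 8*25) = 0*(18 - 200) = 0*(-182) = 0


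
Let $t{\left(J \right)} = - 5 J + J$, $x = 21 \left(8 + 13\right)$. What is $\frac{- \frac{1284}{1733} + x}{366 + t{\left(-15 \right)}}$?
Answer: $\frac{254323}{246086} \approx 1.0335$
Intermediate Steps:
$x = 441$ ($x = 21 \cdot 21 = 441$)
$t{\left(J \right)} = - 4 J$
$\frac{- \frac{1284}{1733} + x}{366 + t{\left(-15 \right)}} = \frac{- \frac{1284}{1733} + 441}{366 - -60} = \frac{\left(-1284\right) \frac{1}{1733} + 441}{366 + 60} = \frac{- \frac{1284}{1733} + 441}{426} = \frac{762969}{1733} \cdot \frac{1}{426} = \frac{254323}{246086}$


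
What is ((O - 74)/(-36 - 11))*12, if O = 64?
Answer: 120/47 ≈ 2.5532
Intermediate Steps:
((O - 74)/(-36 - 11))*12 = ((64 - 74)/(-36 - 11))*12 = -10/(-47)*12 = -10*(-1/47)*12 = (10/47)*12 = 120/47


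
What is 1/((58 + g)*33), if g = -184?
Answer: -1/4158 ≈ -0.00024050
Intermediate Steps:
1/((58 + g)*33) = 1/((58 - 184)*33) = (1/33)/(-126) = -1/126*1/33 = -1/4158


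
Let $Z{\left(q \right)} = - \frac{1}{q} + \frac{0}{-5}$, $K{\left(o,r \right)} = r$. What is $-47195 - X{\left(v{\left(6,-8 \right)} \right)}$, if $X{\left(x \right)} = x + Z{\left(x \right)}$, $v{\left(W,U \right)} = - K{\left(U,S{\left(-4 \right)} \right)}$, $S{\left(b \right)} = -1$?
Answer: $-47195$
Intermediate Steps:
$Z{\left(q \right)} = - \frac{1}{q}$ ($Z{\left(q \right)} = - \frac{1}{q} + 0 \left(- \frac{1}{5}\right) = - \frac{1}{q} + 0 = - \frac{1}{q}$)
$v{\left(W,U \right)} = 1$ ($v{\left(W,U \right)} = \left(-1\right) \left(-1\right) = 1$)
$X{\left(x \right)} = x - \frac{1}{x}$
$-47195 - X{\left(v{\left(6,-8 \right)} \right)} = -47195 - \left(1 - 1^{-1}\right) = -47195 - \left(1 - 1\right) = -47195 - 0 = -47195 + 0 = -47195$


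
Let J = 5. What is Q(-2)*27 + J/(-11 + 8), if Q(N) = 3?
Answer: 238/3 ≈ 79.333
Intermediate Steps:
Q(-2)*27 + J/(-11 + 8) = 3*27 + 5/(-11 + 8) = 81 + 5/(-3) = 81 - ⅓*5 = 81 - 5/3 = 238/3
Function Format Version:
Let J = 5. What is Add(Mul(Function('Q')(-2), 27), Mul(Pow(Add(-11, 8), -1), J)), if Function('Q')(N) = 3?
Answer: Rational(238, 3) ≈ 79.333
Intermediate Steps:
Add(Mul(Function('Q')(-2), 27), Mul(Pow(Add(-11, 8), -1), J)) = Add(Mul(3, 27), Mul(Pow(Add(-11, 8), -1), 5)) = Add(81, Mul(Pow(-3, -1), 5)) = Add(81, Mul(Rational(-1, 3), 5)) = Add(81, Rational(-5, 3)) = Rational(238, 3)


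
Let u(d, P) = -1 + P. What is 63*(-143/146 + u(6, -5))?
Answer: -64197/146 ≈ -439.71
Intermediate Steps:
63*(-143/146 + u(6, -5)) = 63*(-143/146 + (-1 - 5)) = 63*(-143*1/146 - 6) = 63*(-143/146 - 6) = 63*(-1019/146) = -64197/146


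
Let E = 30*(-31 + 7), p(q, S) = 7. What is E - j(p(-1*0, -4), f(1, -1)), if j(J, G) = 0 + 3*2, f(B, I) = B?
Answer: -726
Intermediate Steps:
j(J, G) = 6 (j(J, G) = 0 + 6 = 6)
E = -720 (E = 30*(-24) = -720)
E - j(p(-1*0, -4), f(1, -1)) = -720 - 1*6 = -720 - 6 = -726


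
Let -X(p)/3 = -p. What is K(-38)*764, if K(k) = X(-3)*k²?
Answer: -9928944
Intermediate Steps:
X(p) = 3*p (X(p) = -(-3)*p = 3*p)
K(k) = -9*k² (K(k) = (3*(-3))*k² = -9*k²)
K(-38)*764 = -9*(-38)²*764 = -9*1444*764 = -12996*764 = -9928944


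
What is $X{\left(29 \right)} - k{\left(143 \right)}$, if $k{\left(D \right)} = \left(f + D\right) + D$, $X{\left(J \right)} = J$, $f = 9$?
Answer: $-266$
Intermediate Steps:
$k{\left(D \right)} = 9 + 2 D$ ($k{\left(D \right)} = \left(9 + D\right) + D = 9 + 2 D$)
$X{\left(29 \right)} - k{\left(143 \right)} = 29 - \left(9 + 2 \cdot 143\right) = 29 - \left(9 + 286\right) = 29 - 295 = -266$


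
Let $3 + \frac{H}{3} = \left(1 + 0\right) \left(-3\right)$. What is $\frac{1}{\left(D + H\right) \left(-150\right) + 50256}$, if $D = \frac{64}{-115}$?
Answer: $\frac{23}{1219908} \approx 1.8854 \cdot 10^{-5}$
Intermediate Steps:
$D = - \frac{64}{115}$ ($D = 64 \left(- \frac{1}{115}\right) = - \frac{64}{115} \approx -0.55652$)
$H = -18$ ($H = -9 + 3 \left(1 + 0\right) \left(-3\right) = -9 + 3 \cdot 1 \left(-3\right) = -9 + 3 \left(-3\right) = -9 - 9 = -18$)
$\frac{1}{\left(D + H\right) \left(-150\right) + 50256} = \frac{1}{\left(- \frac{64}{115} - 18\right) \left(-150\right) + 50256} = \frac{1}{\left(- \frac{2134}{115}\right) \left(-150\right) + 50256} = \frac{1}{\frac{64020}{23} + 50256} = \frac{1}{\frac{1219908}{23}} = \frac{23}{1219908}$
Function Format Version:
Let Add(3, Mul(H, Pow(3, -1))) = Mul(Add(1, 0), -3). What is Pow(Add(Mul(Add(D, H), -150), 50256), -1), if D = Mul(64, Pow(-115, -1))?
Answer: Rational(23, 1219908) ≈ 1.8854e-5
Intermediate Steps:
D = Rational(-64, 115) (D = Mul(64, Rational(-1, 115)) = Rational(-64, 115) ≈ -0.55652)
H = -18 (H = Add(-9, Mul(3, Mul(Add(1, 0), -3))) = Add(-9, Mul(3, Mul(1, -3))) = Add(-9, Mul(3, -3)) = Add(-9, -9) = -18)
Pow(Add(Mul(Add(D, H), -150), 50256), -1) = Pow(Add(Mul(Add(Rational(-64, 115), -18), -150), 50256), -1) = Pow(Add(Mul(Rational(-2134, 115), -150), 50256), -1) = Pow(Add(Rational(64020, 23), 50256), -1) = Pow(Rational(1219908, 23), -1) = Rational(23, 1219908)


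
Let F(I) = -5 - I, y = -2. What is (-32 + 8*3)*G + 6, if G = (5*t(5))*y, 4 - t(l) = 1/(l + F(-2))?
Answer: 286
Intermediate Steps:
t(l) = 4 - 1/(-3 + l) (t(l) = 4 - 1/(l + (-5 - 1*(-2))) = 4 - 1/(l + (-5 + 2)) = 4 - 1/(l - 3) = 4 - 1/(-3 + l))
G = -35 (G = (5*((-13 + 4*5)/(-3 + 5)))*(-2) = (5*((-13 + 20)/2))*(-2) = (5*((1/2)*7))*(-2) = (5*(7/2))*(-2) = (35/2)*(-2) = -35)
(-32 + 8*3)*G + 6 = (-32 + 8*3)*(-35) + 6 = (-32 + 24)*(-35) + 6 = -8*(-35) + 6 = 280 + 6 = 286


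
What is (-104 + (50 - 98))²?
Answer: 23104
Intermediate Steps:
(-104 + (50 - 98))² = (-104 - 48)² = (-152)² = 23104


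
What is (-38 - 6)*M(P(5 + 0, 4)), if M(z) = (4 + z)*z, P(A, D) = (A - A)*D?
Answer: 0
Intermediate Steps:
P(A, D) = 0 (P(A, D) = 0*D = 0)
M(z) = z*(4 + z)
(-38 - 6)*M(P(5 + 0, 4)) = (-38 - 6)*(0*(4 + 0)) = -0*4 = -44*0 = 0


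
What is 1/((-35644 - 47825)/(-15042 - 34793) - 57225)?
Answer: -49835/2851724406 ≈ -1.7475e-5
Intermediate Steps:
1/((-35644 - 47825)/(-15042 - 34793) - 57225) = 1/(-83469/(-49835) - 57225) = 1/(-83469*(-1/49835) - 57225) = 1/(83469/49835 - 57225) = 1/(-2851724406/49835) = -49835/2851724406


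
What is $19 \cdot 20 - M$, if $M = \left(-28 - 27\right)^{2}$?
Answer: $-2645$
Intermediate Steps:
$M = 3025$ ($M = \left(-55\right)^{2} = 3025$)
$19 \cdot 20 - M = 19 \cdot 20 - 3025 = 380 - 3025 = -2645$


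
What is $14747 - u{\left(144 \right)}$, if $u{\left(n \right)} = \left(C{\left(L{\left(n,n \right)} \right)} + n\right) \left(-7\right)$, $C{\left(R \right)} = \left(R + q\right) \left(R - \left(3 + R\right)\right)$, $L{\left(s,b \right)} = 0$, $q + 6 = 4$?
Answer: $15797$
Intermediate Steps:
$q = -2$ ($q = -6 + 4 = -2$)
$C{\left(R \right)} = 6 - 3 R$ ($C{\left(R \right)} = \left(R - 2\right) \left(R - \left(3 + R\right)\right) = \left(-2 + R\right) \left(-3\right) = 6 - 3 R$)
$u{\left(n \right)} = -42 - 7 n$ ($u{\left(n \right)} = \left(\left(6 - 0\right) + n\right) \left(-7\right) = \left(\left(6 + 0\right) + n\right) \left(-7\right) = \left(6 + n\right) \left(-7\right) = -42 - 7 n$)
$14747 - u{\left(144 \right)} = 14747 - \left(-42 - 1008\right) = 14747 - -1050 = 14747 + 1050 = 15797$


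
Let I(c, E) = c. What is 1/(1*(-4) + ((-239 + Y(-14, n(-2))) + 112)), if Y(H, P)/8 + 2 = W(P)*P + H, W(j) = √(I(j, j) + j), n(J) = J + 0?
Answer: -259/68105 + 32*I/68105 ≈ -0.003803 + 0.00046986*I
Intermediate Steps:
n(J) = J
W(j) = √2*√j (W(j) = √(j + j) = √(2*j) = √2*√j)
Y(H, P) = -16 + 8*H + 8*√2*P^(3/2) (Y(H, P) = -16 + 8*((√2*√P)*P + H) = -16 + 8*(√2*P^(3/2) + H) = -16 + 8*(H + √2*P^(3/2)) = -16 + (8*H + 8*√2*P^(3/2)) = -16 + 8*H + 8*√2*P^(3/2))
1/(1*(-4) + ((-239 + Y(-14, n(-2))) + 112)) = 1/(1*(-4) + ((-239 + (-16 + 8*(-14) + 8*√2*(-2)^(3/2))) + 112)) = 1/(-4 + ((-239 + (-16 - 112 + 8*√2*(-2*I*√2))) + 112)) = 1/(-4 + ((-239 + (-16 - 112 - 32*I)) + 112)) = 1/(-4 + ((-239 + (-128 - 32*I)) + 112)) = 1/(-4 + ((-367 - 32*I) + 112)) = 1/(-4 + (-255 - 32*I)) = 1/(-259 - 32*I) = (-259 + 32*I)/68105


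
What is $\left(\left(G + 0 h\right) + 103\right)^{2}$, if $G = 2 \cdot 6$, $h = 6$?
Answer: $13225$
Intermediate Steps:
$G = 12$
$\left(\left(G + 0 h\right) + 103\right)^{2} = \left(\left(12 + 0 \cdot 6\right) + 103\right)^{2} = \left(\left(12 + 0\right) + 103\right)^{2} = \left(12 + 103\right)^{2} = 115^{2} = 13225$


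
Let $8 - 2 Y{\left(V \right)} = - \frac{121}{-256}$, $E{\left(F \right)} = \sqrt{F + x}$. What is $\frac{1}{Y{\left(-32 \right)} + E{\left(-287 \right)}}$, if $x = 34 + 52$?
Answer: $\frac{986624}{56404273} - \frac{262144 i \sqrt{201}}{56404273} \approx 0.017492 - 0.065891 i$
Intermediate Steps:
$x = 86$
$E{\left(F \right)} = \sqrt{86 + F}$ ($E{\left(F \right)} = \sqrt{F + 86} = \sqrt{86 + F}$)
$Y{\left(V \right)} = \frac{1927}{512}$ ($Y{\left(V \right)} = 4 - \frac{\left(-121\right) \frac{1}{-256}}{2} = 4 - \frac{\left(-121\right) \left(- \frac{1}{256}\right)}{2} = 4 - \frac{121}{512} = \frac{1927}{512}$)
$\frac{1}{Y{\left(-32 \right)} + E{\left(-287 \right)}} = \frac{1}{\frac{1927}{512} + \sqrt{86 - 287}} = \frac{1}{\frac{1927}{512} + \sqrt{-201}} = \frac{1}{\frac{1927}{512} + i \sqrt{201}}$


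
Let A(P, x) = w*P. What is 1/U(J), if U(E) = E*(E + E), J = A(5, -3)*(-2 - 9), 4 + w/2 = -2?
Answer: 1/871200 ≈ 1.1478e-6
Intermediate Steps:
w = -12 (w = -8 + 2*(-2) = -8 - 4 = -12)
A(P, x) = -12*P
J = 660 (J = (-12*5)*(-2 - 9) = -60*(-11) = 660)
U(E) = 2*E² (U(E) = E*(2*E) = 2*E²)
1/U(J) = 1/(2*660²) = 1/(2*435600) = 1/871200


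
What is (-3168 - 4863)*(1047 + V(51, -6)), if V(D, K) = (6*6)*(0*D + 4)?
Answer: -9564921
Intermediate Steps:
V(D, K) = 144 (V(D, K) = 36*(0 + 4) = 36*4 = 144)
(-3168 - 4863)*(1047 + V(51, -6)) = (-3168 - 4863)*(1047 + 144) = -8031*1191 = -9564921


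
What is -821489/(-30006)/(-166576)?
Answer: -821489/4998279456 ≈ -0.00016435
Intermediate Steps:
-821489/(-30006)/(-166576) = -821489*(-1/30006)*(-1/166576) = (821489/30006)*(-1/166576) = -821489/4998279456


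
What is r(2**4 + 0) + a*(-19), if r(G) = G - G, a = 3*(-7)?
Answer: 399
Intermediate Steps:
a = -21
r(G) = 0
r(2**4 + 0) + a*(-19) = 0 - 21*(-19) = 0 + 399 = 399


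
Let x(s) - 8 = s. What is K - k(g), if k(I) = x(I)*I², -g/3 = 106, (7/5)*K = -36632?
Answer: 219255920/7 ≈ 3.1322e+7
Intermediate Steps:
x(s) = 8 + s
K = -183160/7 (K = (5/7)*(-36632) = -183160/7 ≈ -26166.)
g = -318 (g = -3*106 = -318)
k(I) = I²*(8 + I) (k(I) = (8 + I)*I² = I²*(8 + I))
K - k(g) = -183160/7 - (-318)²*(8 - 318) = -183160/7 - 101124*(-310) = -183160/7 - 1*(-31348440) = -183160/7 + 31348440 = 219255920/7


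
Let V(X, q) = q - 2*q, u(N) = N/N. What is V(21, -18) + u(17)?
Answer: 19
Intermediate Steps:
u(N) = 1
V(X, q) = -q
V(21, -18) + u(17) = -1*(-18) + 1 = 18 + 1 = 19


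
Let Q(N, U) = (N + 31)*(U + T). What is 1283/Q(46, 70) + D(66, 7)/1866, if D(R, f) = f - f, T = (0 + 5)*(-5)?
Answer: 1283/3465 ≈ 0.37027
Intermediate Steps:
T = -25 (T = 5*(-5) = -25)
D(R, f) = 0
Q(N, U) = (-25 + U)*(31 + N) (Q(N, U) = (N + 31)*(U - 25) = (31 + N)*(-25 + U) = (-25 + U)*(31 + N))
1283/Q(46, 70) + D(66, 7)/1866 = 1283/(-775 - 25*46 + 31*70 + 46*70) + 0/1866 = 1283/(-775 - 1150 + 2170 + 3220) + 0*(1/1866) = 1283/3465 + 0 = 1283/3465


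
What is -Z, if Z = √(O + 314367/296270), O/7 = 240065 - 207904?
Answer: -√19760821080949390/296270 ≈ -474.48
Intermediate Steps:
O = 225127 (O = 7*(240065 - 207904) = 7*32161 = 225127)
Z = √19760821080949390/296270 (Z = √(225127 + 314367/296270) = √(66698690657/296270) = √19760821080949390/296270 ≈ 474.48)
-Z = -√19760821080949390/296270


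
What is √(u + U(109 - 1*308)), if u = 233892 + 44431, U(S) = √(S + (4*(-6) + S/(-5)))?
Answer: √(6958075 + 10*I*√1145)/5 ≈ 527.56 + 0.012828*I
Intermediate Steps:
U(S) = √(-24 + 4*S/5) (U(S) = √(S + (-24 + S*(-⅕))) = √(S + (-24 - S/5)) = √(-24 + 4*S/5))
u = 278323
√(u + U(109 - 1*308)) = √(278323 + 2*√(-150 + 5*(109 - 1*308))/5) = √(278323 + 2*√(-150 + 5*(109 - 308))/5) = √(278323 + 2*√(-150 + 5*(-199))/5) = √(278323 + 2*√(-150 - 995)/5) = √(278323 + 2*√(-1145)/5) = √(278323 + 2*(I*√1145)/5) = √(278323 + 2*I*√1145/5)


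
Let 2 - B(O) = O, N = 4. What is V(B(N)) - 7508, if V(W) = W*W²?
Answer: -7516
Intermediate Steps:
B(O) = 2 - O
V(W) = W³
V(B(N)) - 7508 = (2 - 1*4)³ - 7508 = (2 - 4)³ - 7508 = (-2)³ - 7508 = -8 - 7508 = -7516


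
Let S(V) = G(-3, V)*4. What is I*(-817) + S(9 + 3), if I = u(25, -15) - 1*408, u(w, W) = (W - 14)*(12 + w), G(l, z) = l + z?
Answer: 1210013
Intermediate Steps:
S(V) = -12 + 4*V (S(V) = (-3 + V)*4 = -12 + 4*V)
u(w, W) = (-14 + W)*(12 + w)
I = -1481 (I = (-168 - 14*25 + 12*(-15) - 15*25) - 1*408 = (-168 - 350 - 180 - 375) - 408 = -1073 - 408 = -1481)
I*(-817) + S(9 + 3) = -1481*(-817) + (-12 + 4*(9 + 3)) = 1209977 + (-12 + 4*12) = 1209977 + (-12 + 48) = 1209977 + 36 = 1210013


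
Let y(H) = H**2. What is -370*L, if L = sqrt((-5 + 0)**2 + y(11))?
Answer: -370*sqrt(146) ≈ -4470.7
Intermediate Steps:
L = sqrt(146) (L = sqrt((-5 + 0)**2 + 11**2) = sqrt((-5)**2 + 121) = sqrt(25 + 121) = sqrt(146) ≈ 12.083)
-370*L = -370*sqrt(146)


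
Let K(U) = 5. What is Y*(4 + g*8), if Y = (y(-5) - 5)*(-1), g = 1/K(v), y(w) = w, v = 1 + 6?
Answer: 56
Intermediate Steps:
v = 7
g = ⅕ (g = 1/5 = ⅕ ≈ 0.20000)
Y = 10 (Y = (-5 - 5)*(-1) = -10*(-1) = 10)
Y*(4 + g*8) = 10*(4 + (⅕)*8) = 10*(4 + 8/5) = 10*(28/5) = 56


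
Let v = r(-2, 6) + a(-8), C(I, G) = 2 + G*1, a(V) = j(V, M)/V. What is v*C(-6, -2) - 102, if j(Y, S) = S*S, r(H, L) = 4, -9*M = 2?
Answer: -102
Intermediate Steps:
M = -2/9 (M = -⅑*2 = -2/9 ≈ -0.22222)
j(Y, S) = S²
a(V) = 4/(81*V) (a(V) = (-2/9)²/V = 4/(81*V))
C(I, G) = 2 + G
v = 647/162 (v = 4 + (4/81)/(-8) = 4 + (4/81)*(-⅛) = 4 - 1/162 = 647/162 ≈ 3.9938)
v*C(-6, -2) - 102 = 647*(2 - 2)/162 - 102 = (647/162)*0 - 102 = 0 - 102 = -102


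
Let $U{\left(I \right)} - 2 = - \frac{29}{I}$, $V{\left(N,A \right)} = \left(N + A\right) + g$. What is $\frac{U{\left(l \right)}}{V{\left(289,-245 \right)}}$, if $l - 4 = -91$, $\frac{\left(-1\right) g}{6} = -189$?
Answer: $\frac{7}{3534} \approx 0.0019808$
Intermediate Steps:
$g = 1134$ ($g = \left(-6\right) \left(-189\right) = 1134$)
$V{\left(N,A \right)} = 1134 + A + N$ ($V{\left(N,A \right)} = \left(N + A\right) + 1134 = \left(A + N\right) + 1134 = 1134 + A + N$)
$l = -87$ ($l = 4 - 91 = -87$)
$U{\left(I \right)} = 2 - \frac{29}{I}$
$\frac{U{\left(l \right)}}{V{\left(289,-245 \right)}} = \frac{2 - \frac{29}{-87}}{1134 - 245 + 289} = \frac{2 - - \frac{1}{3}}{1178} = \left(2 + \frac{1}{3}\right) \frac{1}{1178} = \frac{7}{3} \cdot \frac{1}{1178} = \frac{7}{3534}$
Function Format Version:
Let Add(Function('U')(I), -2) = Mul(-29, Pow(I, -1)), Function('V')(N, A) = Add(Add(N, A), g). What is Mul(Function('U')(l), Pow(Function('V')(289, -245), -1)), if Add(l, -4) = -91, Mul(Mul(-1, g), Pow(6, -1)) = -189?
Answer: Rational(7, 3534) ≈ 0.0019808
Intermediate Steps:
g = 1134 (g = Mul(-6, -189) = 1134)
Function('V')(N, A) = Add(1134, A, N) (Function('V')(N, A) = Add(Add(N, A), 1134) = Add(Add(A, N), 1134) = Add(1134, A, N))
l = -87 (l = Add(4, -91) = -87)
Function('U')(I) = Add(2, Mul(-29, Pow(I, -1)))
Mul(Function('U')(l), Pow(Function('V')(289, -245), -1)) = Mul(Add(2, Mul(-29, Pow(-87, -1))), Pow(Add(1134, -245, 289), -1)) = Mul(Add(2, Mul(-29, Rational(-1, 87))), Pow(1178, -1)) = Mul(Add(2, Rational(1, 3)), Rational(1, 1178)) = Mul(Rational(7, 3), Rational(1, 1178)) = Rational(7, 3534)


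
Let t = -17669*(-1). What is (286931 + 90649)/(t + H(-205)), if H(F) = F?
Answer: 94395/4366 ≈ 21.620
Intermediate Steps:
t = 17669
(286931 + 90649)/(t + H(-205)) = (286931 + 90649)/(17669 - 205) = 377580/17464 = 377580*(1/17464) = 94395/4366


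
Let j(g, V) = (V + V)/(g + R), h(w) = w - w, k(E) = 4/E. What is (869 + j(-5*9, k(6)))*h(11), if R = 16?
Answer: 0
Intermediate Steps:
h(w) = 0
j(g, V) = 2*V/(16 + g) (j(g, V) = (V + V)/(g + 16) = (2*V)/(16 + g) = 2*V/(16 + g))
(869 + j(-5*9, k(6)))*h(11) = (869 + 2*(4/6)/(16 - 5*9))*0 = (869 + 2*(4*(1/6))/(16 - 45))*0 = (869 + 2*(2/3)/(-29))*0 = (869 + 2*(2/3)*(-1/29))*0 = (869 - 4/87)*0 = (75599/87)*0 = 0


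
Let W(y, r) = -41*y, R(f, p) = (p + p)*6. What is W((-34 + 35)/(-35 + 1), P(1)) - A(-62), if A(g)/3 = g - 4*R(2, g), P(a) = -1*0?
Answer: -297187/34 ≈ -8740.8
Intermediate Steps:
R(f, p) = 12*p (R(f, p) = (2*p)*6 = 12*p)
P(a) = 0
A(g) = -141*g (A(g) = 3*(g - 48*g) = 3*(-47*g) = -141*g)
W((-34 + 35)/(-35 + 1), P(1)) - A(-62) = -41*(-34 + 35)/(-35 + 1) - (-141)*(-62) = -41/(-34) - 1*8742 = -41*(-1)/34 - 8742 = -41*(-1/34) - 8742 = 41/34 - 8742 = -297187/34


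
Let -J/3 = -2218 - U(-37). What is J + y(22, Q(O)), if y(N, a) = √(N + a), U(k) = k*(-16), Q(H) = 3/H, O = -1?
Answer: 8430 + √19 ≈ 8434.4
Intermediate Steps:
U(k) = -16*k
J = 8430 (J = -3*(-2218 - (-16)*(-37)) = -3*(-2218 - 1*592) = -3*(-2218 - 592) = -3*(-2810) = 8430)
J + y(22, Q(O)) = 8430 + √(22 + 3/(-1)) = 8430 + √(22 + 3*(-1)) = 8430 + √(22 - 3) = 8430 + √19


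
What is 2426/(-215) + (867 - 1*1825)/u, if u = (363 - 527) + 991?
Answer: -2212272/177805 ≈ -12.442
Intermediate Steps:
u = 827 (u = -164 + 991 = 827)
2426/(-215) + (867 - 1*1825)/u = 2426/(-215) + (867 - 1*1825)/827 = 2426*(-1/215) + (867 - 1825)*(1/827) = -2426/215 - 958*1/827 = -2426/215 - 958/827 = -2212272/177805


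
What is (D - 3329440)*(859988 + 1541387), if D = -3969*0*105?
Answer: -7995233980000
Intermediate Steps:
D = 0 (D = -147*0*105 = 0*105 = 0)
(D - 3329440)*(859988 + 1541387) = (0 - 3329440)*(859988 + 1541387) = -3329440*2401375 = -7995233980000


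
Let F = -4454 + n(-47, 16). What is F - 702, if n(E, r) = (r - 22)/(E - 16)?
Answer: -108274/21 ≈ -5155.9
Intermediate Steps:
n(E, r) = (-22 + r)/(-16 + E)
F = -93532/21 (F = -4454 + (-22 + 16)/(-16 - 47) = -4454 - 6/(-63) = -4454 - 1/63*(-6) = -4454 + 2/21 = -93532/21 ≈ -4453.9)
F - 702 = -93532/21 - 702 = -108274/21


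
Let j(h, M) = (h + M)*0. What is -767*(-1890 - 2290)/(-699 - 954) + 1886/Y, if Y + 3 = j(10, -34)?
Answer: -74478/29 ≈ -2568.2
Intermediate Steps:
j(h, M) = 0 (j(h, M) = (M + h)*0 = 0)
Y = -3 (Y = -3 + 0 = -3)
-767*(-1890 - 2290)/(-699 - 954) + 1886/Y = -767*(-1890 - 2290)/(-699 - 954) + 1886/(-3) = -767/((-1653/(-4180))) + 1886*(-⅓) = -767/((-1653*(-1/4180))) - 1886/3 = -767/87/220 - 1886/3 = -767*220/87 - 1886/3 = -168740/87 - 1886/3 = -74478/29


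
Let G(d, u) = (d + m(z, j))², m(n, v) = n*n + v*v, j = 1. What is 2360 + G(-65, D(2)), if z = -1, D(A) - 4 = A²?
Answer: 6329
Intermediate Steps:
D(A) = 4 + A²
m(n, v) = n² + v²
G(d, u) = (2 + d)² (G(d, u) = (d + ((-1)² + 1²))² = (d + (1 + 1))² = (d + 2)² = (2 + d)²)
2360 + G(-65, D(2)) = 2360 + (2 - 65)² = 2360 + (-63)² = 2360 + 3969 = 6329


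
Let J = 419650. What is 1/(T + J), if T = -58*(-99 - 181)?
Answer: 1/435890 ≈ 2.2942e-6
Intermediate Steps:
T = 16240 (T = -58*(-280) = 16240)
1/(T + J) = 1/(16240 + 419650) = 1/435890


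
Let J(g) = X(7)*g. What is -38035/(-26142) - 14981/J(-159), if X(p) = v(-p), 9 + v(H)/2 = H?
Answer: -11006179/7389472 ≈ -1.4894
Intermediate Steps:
v(H) = -18 + 2*H
X(p) = -18 - 2*p (X(p) = -18 + 2*(-p) = -18 - 2*p)
J(g) = -32*g (J(g) = (-18 - 2*7)*g = (-18 - 14)*g = -32*g)
-38035/(-26142) - 14981/J(-159) = -38035/(-26142) - 14981/((-32*(-159))) = -38035*(-1/26142) - 14981/5088 = 38035/26142 - 14981*1/5088 = 38035/26142 - 14981/5088 = -11006179/7389472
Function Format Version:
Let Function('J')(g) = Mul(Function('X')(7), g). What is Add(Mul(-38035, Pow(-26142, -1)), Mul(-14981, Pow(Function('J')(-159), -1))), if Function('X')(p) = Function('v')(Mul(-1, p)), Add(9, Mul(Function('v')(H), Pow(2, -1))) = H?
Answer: Rational(-11006179, 7389472) ≈ -1.4894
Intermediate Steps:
Function('v')(H) = Add(-18, Mul(2, H))
Function('X')(p) = Add(-18, Mul(-2, p)) (Function('X')(p) = Add(-18, Mul(2, Mul(-1, p))) = Add(-18, Mul(-2, p)))
Function('J')(g) = Mul(-32, g) (Function('J')(g) = Mul(Add(-18, Mul(-2, 7)), g) = Mul(Add(-18, -14), g) = Mul(-32, g))
Add(Mul(-38035, Pow(-26142, -1)), Mul(-14981, Pow(Function('J')(-159), -1))) = Add(Mul(-38035, Pow(-26142, -1)), Mul(-14981, Pow(Mul(-32, -159), -1))) = Add(Mul(-38035, Rational(-1, 26142)), Mul(-14981, Pow(5088, -1))) = Add(Rational(38035, 26142), Mul(-14981, Rational(1, 5088))) = Add(Rational(38035, 26142), Rational(-14981, 5088)) = Rational(-11006179, 7389472)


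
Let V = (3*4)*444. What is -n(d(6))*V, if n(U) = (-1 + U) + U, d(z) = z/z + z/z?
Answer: -15984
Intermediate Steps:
d(z) = 2 (d(z) = 1 + 1 = 2)
n(U) = -1 + 2*U
V = 5328 (V = 12*444 = 5328)
-n(d(6))*V = -(-1 + 2*2)*5328 = -(-1 + 4)*5328 = -3*5328 = -1*15984 = -15984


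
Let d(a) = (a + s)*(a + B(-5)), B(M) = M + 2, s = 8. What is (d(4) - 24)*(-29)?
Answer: 348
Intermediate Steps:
B(M) = 2 + M
d(a) = (-3 + a)*(8 + a) (d(a) = (a + 8)*(a + (2 - 5)) = (8 + a)*(a - 3) = (8 + a)*(-3 + a) = (-3 + a)*(8 + a))
(d(4) - 24)*(-29) = ((-24 + 4² + 5*4) - 24)*(-29) = ((-24 + 16 + 20) - 24)*(-29) = (12 - 24)*(-29) = -12*(-29) = 348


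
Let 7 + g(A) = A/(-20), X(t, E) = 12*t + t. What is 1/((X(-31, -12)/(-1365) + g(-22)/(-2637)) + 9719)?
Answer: 184590/1794085121 ≈ 0.00010289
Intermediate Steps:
X(t, E) = 13*t
g(A) = -7 - A/20 (g(A) = -7 + A/(-20) = -7 + A*(-1/20) = -7 - A/20)
1/((X(-31, -12)/(-1365) + g(-22)/(-2637)) + 9719) = 1/(((13*(-31))/(-1365) + (-7 - 1/20*(-22))/(-2637)) + 9719) = 1/((-403*(-1/1365) + (-7 + 11/10)*(-1/2637)) + 9719) = 1/((31/105 - 59/10*(-1/2637)) + 9719) = 1/((31/105 + 59/26370) + 9719) = 1/(54911/184590 + 9719) = 1/(1794085121/184590) = 184590/1794085121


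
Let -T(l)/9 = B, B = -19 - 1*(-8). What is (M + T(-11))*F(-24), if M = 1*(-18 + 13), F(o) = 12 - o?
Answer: 3384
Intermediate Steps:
B = -11 (B = -19 + 8 = -11)
T(l) = 99 (T(l) = -9*(-11) = 99)
M = -5 (M = 1*(-5) = -5)
(M + T(-11))*F(-24) = (-5 + 99)*(12 - 1*(-24)) = 94*(12 + 24) = 94*36 = 3384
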